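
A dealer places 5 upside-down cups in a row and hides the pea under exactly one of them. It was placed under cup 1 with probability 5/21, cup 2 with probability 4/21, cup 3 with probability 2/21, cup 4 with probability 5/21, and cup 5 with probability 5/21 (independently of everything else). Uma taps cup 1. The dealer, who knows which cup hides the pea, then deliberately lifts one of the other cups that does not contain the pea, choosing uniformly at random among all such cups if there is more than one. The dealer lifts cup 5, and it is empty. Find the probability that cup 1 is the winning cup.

Consider each possible location of the pea in turn.
If it is under cup 1 (prior 5/21): the dealer has 4 equally likely choices, so probability 1/4; weight (5/21)·(1/4) = 5/84.
If it is under cup 2 (prior 4/21): the dealer has 3 equally likely choices, so probability 1/3; weight (4/21)·(1/3) = 4/63.
If it is under cup 3 (prior 2/21): the dealer has 3 equally likely choices, so probability 1/3; weight (2/21)·(1/3) = 2/63.
If it is under cup 4 (prior 5/21): the dealer has 3 equally likely choices, so probability 1/3; weight (5/21)·(1/3) = 5/63.
If it is under cup 5 (prior 5/21): the dealer opened cup 5, so this case is ruled out; weight (5/21)·0 = 0.
The weights sum to 59/252.
So P(the pea under cup 1 | the dealer opened cup 5) = (5/84) / (59/252) = 15/59.

15/59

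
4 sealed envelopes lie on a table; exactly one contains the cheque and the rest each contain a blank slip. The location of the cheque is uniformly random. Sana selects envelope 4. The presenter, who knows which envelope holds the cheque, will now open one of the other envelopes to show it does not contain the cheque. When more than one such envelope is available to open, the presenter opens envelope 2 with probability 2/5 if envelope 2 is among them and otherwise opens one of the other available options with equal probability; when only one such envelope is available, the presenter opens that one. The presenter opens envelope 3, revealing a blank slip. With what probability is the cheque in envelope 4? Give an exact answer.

Apply Bayes' rule, conditioning on where the cheque actually is.
If it is in envelope 1 (prior 1/4): envelope 2 is available but not opened, probability 3/5; weight (1/4)·(3/5) = 3/20.
If it is in envelope 2 (prior 1/4): envelope 2 holds the prize so is unavailable; the presenter chooses uniformly among the 2 others, probability 1/2; weight (1/4)·(1/2) = 1/8.
If it is in envelope 3 (prior 1/4): the presenter opened envelope 3, so this case is ruled out; weight (1/4)·0 = 0.
If it is in envelope 4 (prior 1/4): envelope 2 is available but not opened; envelope 3 gets probability (1 − 2/5)/2 = 3/10; weight (1/4)·(3/10) = 3/40.
The weights sum to 7/20.
So P(the cheque in envelope 4 | the presenter opened envelope 3) = (3/40) / (7/20) = 3/14.

3/14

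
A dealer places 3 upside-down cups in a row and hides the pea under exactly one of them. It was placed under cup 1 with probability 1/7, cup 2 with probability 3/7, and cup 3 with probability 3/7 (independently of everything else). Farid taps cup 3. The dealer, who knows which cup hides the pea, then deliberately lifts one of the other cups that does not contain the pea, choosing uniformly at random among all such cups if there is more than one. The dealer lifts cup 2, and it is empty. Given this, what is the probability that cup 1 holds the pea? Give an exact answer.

2/5

Condition on the true location of the pea.
If it is under cup 1 (prior 1/7): the dealer has no choice, probability 1; weight (1/7)·1 = 1/7.
If it is under cup 2 (prior 3/7): the dealer opened cup 2, so this case is ruled out; weight (3/7)·0 = 0.
If it is under cup 3 (prior 3/7): the dealer has 2 equally likely choices, so probability 1/2; weight (3/7)·(1/2) = 3/14.
The weights sum to 5/14.
So P(the pea under cup 1 | the dealer opened cup 2) = (1/7) / (5/14) = 2/5.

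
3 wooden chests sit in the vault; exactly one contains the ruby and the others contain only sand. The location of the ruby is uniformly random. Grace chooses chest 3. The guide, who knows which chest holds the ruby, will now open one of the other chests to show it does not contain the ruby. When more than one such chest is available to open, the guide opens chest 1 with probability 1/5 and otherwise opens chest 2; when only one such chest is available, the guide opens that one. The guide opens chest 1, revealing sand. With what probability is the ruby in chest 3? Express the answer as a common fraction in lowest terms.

Apply Bayes' rule, conditioning on where the ruby actually is.
If it is in chest 1 (prior 1/3): the guide opened chest 1, so this case is ruled out; weight (1/3)·0 = 0.
If it is in chest 2 (prior 1/3): only chest 1 is available, probability 1; weight (1/3)·1 = 1/3.
If it is in chest 3 (prior 1/3): chest 1 is available, opened with probability 1/5; weight (1/3)·(1/5) = 1/15.
The weights sum to 2/5.
So P(the ruby in chest 3 | the guide opened chest 1) = (1/15) / (2/5) = 1/6.

1/6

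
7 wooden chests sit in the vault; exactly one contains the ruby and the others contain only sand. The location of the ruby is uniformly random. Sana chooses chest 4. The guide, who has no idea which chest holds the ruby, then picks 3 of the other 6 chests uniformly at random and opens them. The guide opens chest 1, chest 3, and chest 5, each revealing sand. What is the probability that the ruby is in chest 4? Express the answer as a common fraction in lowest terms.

Because the guide chose which chests to open without knowing where the ruby is, the choice is independent of the prize location. Learning that none of the 3 opened chests holds the ruby simply rules out those 3 locations and leaves the remaining 4 chests still equally likely by symmetry.
So P(the ruby in chest 4) = 1/4.

1/4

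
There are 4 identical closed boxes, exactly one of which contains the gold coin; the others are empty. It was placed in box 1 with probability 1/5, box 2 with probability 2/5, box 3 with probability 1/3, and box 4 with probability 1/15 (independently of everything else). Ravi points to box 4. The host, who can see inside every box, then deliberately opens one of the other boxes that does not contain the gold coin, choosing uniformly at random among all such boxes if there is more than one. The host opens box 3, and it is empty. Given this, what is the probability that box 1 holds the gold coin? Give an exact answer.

9/29

Consider each possible location of the gold coin in turn.
If it is in box 1 (prior 1/5): the host has 2 equally likely choices, so probability 1/2; weight (1/5)·(1/2) = 1/10.
If it is in box 2 (prior 2/5): the host has 2 equally likely choices, so probability 1/2; weight (2/5)·(1/2) = 1/5.
If it is in box 3 (prior 1/3): the host opened box 3, so this case is ruled out; weight (1/3)·0 = 0.
If it is in box 4 (prior 1/15): the host has 3 equally likely choices, so probability 1/3; weight (1/15)·(1/3) = 1/45.
The weights sum to 29/90.
So P(the gold coin in box 1 | the host opened box 3) = (1/10) / (29/90) = 9/29.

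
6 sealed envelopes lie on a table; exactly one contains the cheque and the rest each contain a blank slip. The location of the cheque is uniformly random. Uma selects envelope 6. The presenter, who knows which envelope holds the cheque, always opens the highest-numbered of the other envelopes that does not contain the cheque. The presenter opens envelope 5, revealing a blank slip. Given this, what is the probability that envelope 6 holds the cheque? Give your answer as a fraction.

Consider each possible location of the cheque in turn.
If it is in any of envelopes 1, 2, 3, 4, and 6 (prior 1/6 each): envelope 5 is the highest-numbered option available, probability 1; weight (1/6)·1 = 1/6 each.
If it is in envelope 5 (prior 1/6): the presenter opened envelope 5, so this case is ruled out; weight (1/6)·0 = 0.
The weights sum to 5/6.
So P(the cheque in envelope 6 | the presenter opened envelope 5) = (1/6) / (5/6) = 1/5.

1/5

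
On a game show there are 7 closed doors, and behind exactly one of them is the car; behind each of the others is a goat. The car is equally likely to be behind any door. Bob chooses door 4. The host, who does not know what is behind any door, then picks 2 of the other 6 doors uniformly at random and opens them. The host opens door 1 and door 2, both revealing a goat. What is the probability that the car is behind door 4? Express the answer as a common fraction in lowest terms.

Because the host chose which doors to open without knowing where the car is, the choice is independent of the prize location. Learning that none of the 2 opened doors holds the car simply rules out those 2 locations and leaves the remaining 5 doors still equally likely by symmetry.
So P(the car behind door 4) = 1/5.

1/5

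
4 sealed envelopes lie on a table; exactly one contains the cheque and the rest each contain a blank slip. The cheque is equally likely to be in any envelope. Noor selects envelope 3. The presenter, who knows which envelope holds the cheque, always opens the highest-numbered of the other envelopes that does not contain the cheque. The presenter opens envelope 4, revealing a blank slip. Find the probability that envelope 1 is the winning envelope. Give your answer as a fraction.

1/3

Apply Bayes' rule, conditioning on where the cheque actually is.
If it is in any of envelopes 1, 2, and 3 (prior 1/4 each): envelope 4 is the highest-numbered option available, probability 1; weight (1/4)·1 = 1/4 each.
If it is in envelope 4 (prior 1/4): the presenter opened envelope 4, so this case is ruled out; weight (1/4)·0 = 0.
The weights sum to 3/4.
So P(the cheque in envelope 1 | the presenter opened envelope 4) = (1/4) / (3/4) = 1/3.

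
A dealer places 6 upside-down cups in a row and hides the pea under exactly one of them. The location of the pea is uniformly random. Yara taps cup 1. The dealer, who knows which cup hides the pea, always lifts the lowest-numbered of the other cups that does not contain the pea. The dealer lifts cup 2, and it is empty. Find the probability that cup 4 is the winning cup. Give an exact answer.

1/5

Condition on the true location of the pea.
If it is under any of cups 1, 3, 4, 5, and 6 (prior 1/6 each): cup 2 is the lowest-numbered option available, probability 1; weight (1/6)·1 = 1/6 each.
If it is under cup 2 (prior 1/6): the dealer opened cup 2, so this case is ruled out; weight (1/6)·0 = 0.
The weights sum to 5/6.
So P(the pea under cup 4 | the dealer opened cup 2) = (1/6) / (5/6) = 1/5.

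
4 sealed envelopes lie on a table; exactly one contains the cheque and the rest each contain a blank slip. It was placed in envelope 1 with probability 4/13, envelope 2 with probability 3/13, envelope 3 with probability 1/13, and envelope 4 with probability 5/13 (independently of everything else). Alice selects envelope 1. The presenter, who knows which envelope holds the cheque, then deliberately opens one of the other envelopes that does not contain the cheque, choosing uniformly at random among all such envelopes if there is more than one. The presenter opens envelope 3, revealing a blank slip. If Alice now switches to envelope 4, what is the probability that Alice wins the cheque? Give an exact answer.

15/32

Apply Bayes' rule, conditioning on where the cheque actually is.
If it is in envelope 1 (prior 4/13): the presenter has 3 equally likely choices, so probability 1/3; weight (4/13)·(1/3) = 4/39.
If it is in envelope 2 (prior 3/13): the presenter has 2 equally likely choices, so probability 1/2; weight (3/13)·(1/2) = 3/26.
If it is in envelope 3 (prior 1/13): the presenter opened envelope 3, so this case is ruled out; weight (1/13)·0 = 0.
If it is in envelope 4 (prior 5/13): the presenter has 2 equally likely choices, so probability 1/2; weight (5/13)·(1/2) = 5/26.
The weights sum to 16/39.
So P(the cheque in envelope 4 | the presenter opened envelope 3) = (5/26) / (16/39) = 15/32.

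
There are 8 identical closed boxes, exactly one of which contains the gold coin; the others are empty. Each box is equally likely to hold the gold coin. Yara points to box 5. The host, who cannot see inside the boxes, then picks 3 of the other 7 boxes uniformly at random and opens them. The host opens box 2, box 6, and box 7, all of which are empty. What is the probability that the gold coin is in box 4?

Consider each possible location of the gold coin in turn.
If it is in any of boxes 1, 3, 4, 5, and 8 (prior 1/8 each): the host picks exactly this set with probability 1/35 regardless, and none is the prize; weight (1/8)·(1/35) = 1/280 each.
If it is in any of boxes 2, 6, and 7 (prior 1/8 each): that box was opened and seen not to hold the prize — ruled out; weight (1/8)·0 = 0 each.
The weights sum to 1/56.
So P(the gold coin in box 4 | the host opened box 2, box 6, and box 7) = (1/280) / (1/56) = 1/5.

1/5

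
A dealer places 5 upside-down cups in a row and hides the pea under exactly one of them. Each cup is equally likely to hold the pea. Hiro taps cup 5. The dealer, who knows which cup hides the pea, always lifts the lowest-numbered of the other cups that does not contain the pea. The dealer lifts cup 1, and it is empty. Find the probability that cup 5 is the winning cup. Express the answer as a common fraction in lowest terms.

Apply Bayes' rule, conditioning on where the pea actually is.
If it is under cup 1 (prior 1/5): the dealer opened cup 1, so this case is ruled out; weight (1/5)·0 = 0.
If it is under any of cups 2, 3, 4, and 5 (prior 1/5 each): cup 1 is the lowest-numbered option available, probability 1; weight (1/5)·1 = 1/5 each.
The weights sum to 4/5.
So P(the pea under cup 5 | the dealer opened cup 1) = (1/5) / (4/5) = 1/4.

1/4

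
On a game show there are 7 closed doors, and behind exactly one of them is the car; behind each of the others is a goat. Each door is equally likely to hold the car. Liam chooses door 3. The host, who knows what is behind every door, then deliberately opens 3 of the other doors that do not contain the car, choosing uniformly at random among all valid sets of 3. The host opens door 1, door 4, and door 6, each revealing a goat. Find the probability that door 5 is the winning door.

Consider each possible location of the car in turn.
If it is behind any of doors 1, 4, and 6 (prior 1/7 each): that door was opened and seen not to hold the prize — ruled out; weight (1/7)·0 = 0 each.
If it is behind any of doors 2, 5, and 7 (prior 1/7 each): the host has 10 equally likely choices, so probability 1/10; weight (1/7)·(1/10) = 1/70 each.
If it is behind door 3 (prior 1/7): the host has 20 equally likely choices, so probability 1/20; weight (1/7)·(1/20) = 1/140.
The weights sum to 1/20.
So P(the car behind door 5 | the host opened door 1, door 4, and door 6) = (1/70) / (1/20) = 2/7.

2/7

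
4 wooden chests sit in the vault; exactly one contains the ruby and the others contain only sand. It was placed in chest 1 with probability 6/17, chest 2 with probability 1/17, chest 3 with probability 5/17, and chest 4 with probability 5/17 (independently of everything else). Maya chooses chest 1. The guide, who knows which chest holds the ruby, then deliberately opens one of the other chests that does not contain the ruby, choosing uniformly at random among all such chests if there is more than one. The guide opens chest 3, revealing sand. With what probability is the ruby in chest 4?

Consider each possible location of the ruby in turn.
If it is in chest 1 (prior 6/17): the guide has 3 equally likely choices, so probability 1/3; weight (6/17)·(1/3) = 2/17.
If it is in chest 2 (prior 1/17): the guide has 2 equally likely choices, so probability 1/2; weight (1/17)·(1/2) = 1/34.
If it is in chest 3 (prior 5/17): the guide opened chest 3, so this case is ruled out; weight (5/17)·0 = 0.
If it is in chest 4 (prior 5/17): the guide has 2 equally likely choices, so probability 1/2; weight (5/17)·(1/2) = 5/34.
The weights sum to 5/17.
So P(the ruby in chest 4 | the guide opened chest 3) = (5/34) / (5/17) = 1/2.

1/2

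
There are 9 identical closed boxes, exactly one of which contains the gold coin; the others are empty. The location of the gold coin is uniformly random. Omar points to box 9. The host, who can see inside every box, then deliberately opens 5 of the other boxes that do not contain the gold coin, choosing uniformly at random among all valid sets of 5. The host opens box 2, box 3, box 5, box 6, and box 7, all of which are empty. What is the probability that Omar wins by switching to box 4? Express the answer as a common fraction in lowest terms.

8/27

Apply Bayes' rule, conditioning on where the gold coin actually is.
If it is in any of boxes 1, 4, and 8 (prior 1/9 each): the host has 21 equally likely choices, so probability 1/21; weight (1/9)·(1/21) = 1/189 each.
If it is in any of boxes 2, 3, 5, 6, and 7 (prior 1/9 each): that box was opened and seen not to hold the prize — ruled out; weight (1/9)·0 = 0 each.
If it is in box 9 (prior 1/9): the host has 56 equally likely choices, so probability 1/56; weight (1/9)·(1/56) = 1/504.
The weights sum to 1/56.
So P(the gold coin in box 4 | the host opened box 2, box 3, box 5, box 6, and box 7) = (1/189) / (1/56) = 8/27.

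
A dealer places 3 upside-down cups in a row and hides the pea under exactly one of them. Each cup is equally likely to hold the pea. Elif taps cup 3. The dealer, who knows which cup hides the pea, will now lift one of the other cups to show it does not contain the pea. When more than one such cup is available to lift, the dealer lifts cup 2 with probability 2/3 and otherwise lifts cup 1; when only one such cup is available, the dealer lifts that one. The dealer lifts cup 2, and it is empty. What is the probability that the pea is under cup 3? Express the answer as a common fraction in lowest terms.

2/5

Consider each possible location of the pea in turn.
If it is under cup 1 (prior 1/3): only cup 2 is available, probability 1; weight (1/3)·1 = 1/3.
If it is under cup 2 (prior 1/3): the dealer opened cup 2, so this case is ruled out; weight (1/3)·0 = 0.
If it is under cup 3 (prior 1/3): cup 2 is available, opened with probability 2/3; weight (1/3)·(2/3) = 2/9.
The weights sum to 5/9.
So P(the pea under cup 3 | the dealer opened cup 2) = (2/9) / (5/9) = 2/5.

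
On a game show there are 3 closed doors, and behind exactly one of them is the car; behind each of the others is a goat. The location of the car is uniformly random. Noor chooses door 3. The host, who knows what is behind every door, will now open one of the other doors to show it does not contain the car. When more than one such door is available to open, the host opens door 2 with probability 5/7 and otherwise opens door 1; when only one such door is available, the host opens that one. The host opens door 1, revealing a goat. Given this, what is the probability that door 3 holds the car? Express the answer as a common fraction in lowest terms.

2/9

Apply Bayes' rule, conditioning on where the car actually is.
If it is behind door 1 (prior 1/3): the host opened door 1, so this case is ruled out; weight (1/3)·0 = 0.
If it is behind door 2 (prior 1/3): only door 1 is available, probability 1; weight (1/3)·1 = 1/3.
If it is behind door 3 (prior 1/3): door 2 is available but not opened, probability 2/7; weight (1/3)·(2/7) = 2/21.
The weights sum to 3/7.
So P(the car behind door 3 | the host opened door 1) = (2/21) / (3/7) = 2/9.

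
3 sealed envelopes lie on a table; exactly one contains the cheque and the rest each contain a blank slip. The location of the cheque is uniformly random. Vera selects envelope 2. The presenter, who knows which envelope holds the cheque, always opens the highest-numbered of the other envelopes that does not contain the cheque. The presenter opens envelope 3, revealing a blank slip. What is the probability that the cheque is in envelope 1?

Apply Bayes' rule, conditioning on where the cheque actually is.
If it is in either of envelopes 1 and 2 (prior 1/3 each): envelope 3 is the highest-numbered option available, probability 1; weight (1/3)·1 = 1/3 each.
If it is in envelope 3 (prior 1/3): the presenter opened envelope 3, so this case is ruled out; weight (1/3)·0 = 0.
The weights sum to 2/3.
So P(the cheque in envelope 1 | the presenter opened envelope 3) = (1/3) / (2/3) = 1/2.

1/2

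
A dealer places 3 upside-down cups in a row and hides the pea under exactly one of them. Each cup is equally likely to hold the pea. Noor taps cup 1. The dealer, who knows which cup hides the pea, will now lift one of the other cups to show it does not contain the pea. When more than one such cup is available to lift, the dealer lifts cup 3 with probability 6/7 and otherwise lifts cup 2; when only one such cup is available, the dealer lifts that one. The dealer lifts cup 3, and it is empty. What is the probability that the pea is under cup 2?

7/13

Condition on the true location of the pea.
If it is under cup 1 (prior 1/3): cup 3 is available, opened with probability 6/7; weight (1/3)·(6/7) = 2/7.
If it is under cup 2 (prior 1/3): only cup 3 is available, probability 1; weight (1/3)·1 = 1/3.
If it is under cup 3 (prior 1/3): the dealer opened cup 3, so this case is ruled out; weight (1/3)·0 = 0.
The weights sum to 13/21.
So P(the pea under cup 2 | the dealer opened cup 3) = (1/3) / (13/21) = 7/13.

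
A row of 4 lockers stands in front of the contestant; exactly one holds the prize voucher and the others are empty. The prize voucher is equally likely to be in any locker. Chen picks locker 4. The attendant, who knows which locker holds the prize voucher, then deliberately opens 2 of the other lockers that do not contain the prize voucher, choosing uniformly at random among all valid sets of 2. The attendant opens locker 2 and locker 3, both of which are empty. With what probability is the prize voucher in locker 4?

1/4

Consider each possible location of the prize voucher in turn.
If it is in locker 1 (prior 1/4): the attendant has no choice, probability 1; weight (1/4)·1 = 1/4.
If it is in either of lockers 2 and 3 (prior 1/4 each): that locker was opened and seen not to hold the prize — ruled out; weight (1/4)·0 = 0 each.
If it is in locker 4 (prior 1/4): the attendant has 3 equally likely choices, so probability 1/3; weight (1/4)·(1/3) = 1/12.
The weights sum to 1/3.
So P(the prize voucher in locker 4 | the attendant opened locker 2 and locker 3) = (1/12) / (1/3) = 1/4.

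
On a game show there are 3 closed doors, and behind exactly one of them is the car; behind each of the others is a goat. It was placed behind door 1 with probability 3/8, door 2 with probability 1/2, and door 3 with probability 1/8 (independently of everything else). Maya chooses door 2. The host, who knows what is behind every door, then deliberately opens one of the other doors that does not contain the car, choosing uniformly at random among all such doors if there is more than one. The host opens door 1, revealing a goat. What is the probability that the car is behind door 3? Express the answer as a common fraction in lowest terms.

1/3

Apply Bayes' rule, conditioning on where the car actually is.
If it is behind door 1 (prior 3/8): the host opened door 1, so this case is ruled out; weight (3/8)·0 = 0.
If it is behind door 2 (prior 1/2): the host has 2 equally likely choices, so probability 1/2; weight (1/2)·(1/2) = 1/4.
If it is behind door 3 (prior 1/8): the host has no choice, probability 1; weight (1/8)·1 = 1/8.
The weights sum to 3/8.
So P(the car behind door 3 | the host opened door 1) = (1/8) / (3/8) = 1/3.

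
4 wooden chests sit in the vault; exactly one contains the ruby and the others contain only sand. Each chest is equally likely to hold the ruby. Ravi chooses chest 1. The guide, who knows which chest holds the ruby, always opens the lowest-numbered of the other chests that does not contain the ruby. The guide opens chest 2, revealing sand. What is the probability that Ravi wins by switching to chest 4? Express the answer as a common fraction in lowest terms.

1/3

Apply Bayes' rule, conditioning on where the ruby actually is.
If it is in any of chests 1, 3, and 4 (prior 1/4 each): chest 2 is the lowest-numbered option available, probability 1; weight (1/4)·1 = 1/4 each.
If it is in chest 2 (prior 1/4): the guide opened chest 2, so this case is ruled out; weight (1/4)·0 = 0.
The weights sum to 3/4.
So P(the ruby in chest 4 | the guide opened chest 2) = (1/4) / (3/4) = 1/3.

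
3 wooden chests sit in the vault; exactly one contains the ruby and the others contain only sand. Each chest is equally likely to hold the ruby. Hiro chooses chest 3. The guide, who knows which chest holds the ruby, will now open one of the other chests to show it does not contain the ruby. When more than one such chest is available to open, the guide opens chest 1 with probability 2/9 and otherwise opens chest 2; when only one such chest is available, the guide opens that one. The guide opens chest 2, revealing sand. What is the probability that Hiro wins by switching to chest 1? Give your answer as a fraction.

9/16

Consider each possible location of the ruby in turn.
If it is in chest 1 (prior 1/3): only chest 2 is available, probability 1; weight (1/3)·1 = 1/3.
If it is in chest 2 (prior 1/3): the guide opened chest 2, so this case is ruled out; weight (1/3)·0 = 0.
If it is in chest 3 (prior 1/3): chest 1 is available but not opened, probability 7/9; weight (1/3)·(7/9) = 7/27.
The weights sum to 16/27.
So P(the ruby in chest 1 | the guide opened chest 2) = (1/3) / (16/27) = 9/16.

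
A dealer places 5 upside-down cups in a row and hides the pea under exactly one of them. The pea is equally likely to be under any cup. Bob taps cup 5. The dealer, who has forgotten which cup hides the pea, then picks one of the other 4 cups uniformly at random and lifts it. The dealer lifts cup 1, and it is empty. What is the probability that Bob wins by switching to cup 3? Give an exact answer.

Because the dealer chose which cup to lift without knowing where the pea is, the choice is independent of the prize location. Learning that cup 1 does not hold the pea simply rules out that one location and leaves the remaining 4 cups still equally likely by symmetry.
So P(the pea under cup 3) = 1/4.

1/4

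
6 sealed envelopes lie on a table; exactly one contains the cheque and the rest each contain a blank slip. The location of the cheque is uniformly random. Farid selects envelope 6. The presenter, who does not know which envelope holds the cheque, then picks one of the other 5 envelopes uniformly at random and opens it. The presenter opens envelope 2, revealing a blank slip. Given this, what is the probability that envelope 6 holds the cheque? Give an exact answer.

1/5

Condition on the true location of the cheque.
If it is in any of envelopes 1, 3, 4, 5, and 6 (prior 1/6 each): the presenter picks envelope 2 with probability 1/5 regardless, and it is not the prize; weight (1/6)·(1/5) = 1/30 each.
If it is in envelope 2 (prior 1/6): the presenter opened envelope 2, so this case is ruled out; weight (1/6)·0 = 0.
The weights sum to 1/6.
So P(the cheque in envelope 6 | the presenter opened envelope 2) = (1/30) / (1/6) = 1/5.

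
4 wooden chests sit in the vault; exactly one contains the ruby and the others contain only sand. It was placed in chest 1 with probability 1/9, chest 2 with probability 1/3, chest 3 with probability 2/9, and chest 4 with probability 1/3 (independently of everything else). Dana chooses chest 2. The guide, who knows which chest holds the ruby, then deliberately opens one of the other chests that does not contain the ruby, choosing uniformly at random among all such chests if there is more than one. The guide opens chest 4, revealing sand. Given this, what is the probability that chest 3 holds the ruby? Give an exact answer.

Condition on the true location of the ruby.
If it is in chest 1 (prior 1/9): the guide has 2 equally likely choices, so probability 1/2; weight (1/9)·(1/2) = 1/18.
If it is in chest 2 (prior 1/3): the guide has 3 equally likely choices, so probability 1/3; weight (1/3)·(1/3) = 1/9.
If it is in chest 3 (prior 2/9): the guide has 2 equally likely choices, so probability 1/2; weight (2/9)·(1/2) = 1/9.
If it is in chest 4 (prior 1/3): the guide opened chest 4, so this case is ruled out; weight (1/3)·0 = 0.
The weights sum to 5/18.
So P(the ruby in chest 3 | the guide opened chest 4) = (1/9) / (5/18) = 2/5.

2/5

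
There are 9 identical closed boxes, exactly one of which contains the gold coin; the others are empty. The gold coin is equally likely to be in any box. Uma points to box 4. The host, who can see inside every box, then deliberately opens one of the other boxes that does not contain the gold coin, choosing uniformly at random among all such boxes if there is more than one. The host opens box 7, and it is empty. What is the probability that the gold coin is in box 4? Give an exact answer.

Apply Bayes' rule, conditioning on where the gold coin actually is.
If it is in any of boxes 1, 2, 3, 5, 6, 8, and 9 (prior 1/9 each): the host has 7 equally likely choices, so probability 1/7; weight (1/9)·(1/7) = 1/63 each.
If it is in box 4 (prior 1/9): the host has 8 equally likely choices, so probability 1/8; weight (1/9)·(1/8) = 1/72.
If it is in box 7 (prior 1/9): the host opened box 7, so this case is ruled out; weight (1/9)·0 = 0.
The weights sum to 1/8.
So P(the gold coin in box 4 | the host opened box 7) = (1/72) / (1/8) = 1/9.

1/9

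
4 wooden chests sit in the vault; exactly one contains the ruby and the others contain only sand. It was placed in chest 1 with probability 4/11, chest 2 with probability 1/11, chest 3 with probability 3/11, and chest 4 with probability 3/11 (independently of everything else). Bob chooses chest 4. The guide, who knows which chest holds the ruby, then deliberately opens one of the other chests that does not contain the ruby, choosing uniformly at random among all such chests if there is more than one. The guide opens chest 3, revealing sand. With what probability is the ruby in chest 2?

1/7

Condition on the true location of the ruby.
If it is in chest 1 (prior 4/11): the guide has 2 equally likely choices, so probability 1/2; weight (4/11)·(1/2) = 2/11.
If it is in chest 2 (prior 1/11): the guide has 2 equally likely choices, so probability 1/2; weight (1/11)·(1/2) = 1/22.
If it is in chest 3 (prior 3/11): the guide opened chest 3, so this case is ruled out; weight (3/11)·0 = 0.
If it is in chest 4 (prior 3/11): the guide has 3 equally likely choices, so probability 1/3; weight (3/11)·(1/3) = 1/11.
The weights sum to 7/22.
So P(the ruby in chest 2 | the guide opened chest 3) = (1/22) / (7/22) = 1/7.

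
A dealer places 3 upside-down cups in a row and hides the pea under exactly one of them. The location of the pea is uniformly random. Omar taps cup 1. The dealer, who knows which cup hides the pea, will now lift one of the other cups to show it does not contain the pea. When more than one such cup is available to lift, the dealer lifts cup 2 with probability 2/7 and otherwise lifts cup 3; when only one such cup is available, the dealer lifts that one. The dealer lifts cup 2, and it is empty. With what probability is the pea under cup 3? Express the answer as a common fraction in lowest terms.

Apply Bayes' rule, conditioning on where the pea actually is.
If it is under cup 1 (prior 1/3): cup 2 is available, opened with probability 2/7; weight (1/3)·(2/7) = 2/21.
If it is under cup 2 (prior 1/3): the dealer opened cup 2, so this case is ruled out; weight (1/3)·0 = 0.
If it is under cup 3 (prior 1/3): only cup 2 is available, probability 1; weight (1/3)·1 = 1/3.
The weights sum to 3/7.
So P(the pea under cup 3 | the dealer opened cup 2) = (1/3) / (3/7) = 7/9.

7/9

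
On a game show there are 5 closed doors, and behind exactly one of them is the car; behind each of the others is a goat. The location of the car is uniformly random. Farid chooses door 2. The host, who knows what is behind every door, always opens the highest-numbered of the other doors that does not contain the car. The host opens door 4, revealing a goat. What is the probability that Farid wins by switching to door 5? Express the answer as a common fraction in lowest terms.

1

Condition on the true location of the car.
If it is behind any of doors 1, 2, and 3 (prior 1/5 each): the host would have opened door 5 instead, probability 0; weight (1/5)·0 = 0 each.
If it is behind door 4 (prior 1/5): the host opened door 4, so this case is ruled out; weight (1/5)·0 = 0.
If it is behind door 5 (prior 1/5): door 4 is the highest-numbered option available, probability 1; weight (1/5)·1 = 1/5.
The weights sum to 1/5.
So P(the car behind door 5 | the host opened door 4) = (1/5) / (1/5) = 1.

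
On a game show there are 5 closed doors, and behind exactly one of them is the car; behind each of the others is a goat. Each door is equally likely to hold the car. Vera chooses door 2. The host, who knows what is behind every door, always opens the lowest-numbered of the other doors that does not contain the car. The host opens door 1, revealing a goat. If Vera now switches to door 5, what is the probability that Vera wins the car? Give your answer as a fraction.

1/4

Condition on the true location of the car.
If it is behind door 1 (prior 1/5): the host opened door 1, so this case is ruled out; weight (1/5)·0 = 0.
If it is behind any of doors 2, 3, 4, and 5 (prior 1/5 each): door 1 is the lowest-numbered option available, probability 1; weight (1/5)·1 = 1/5 each.
The weights sum to 4/5.
So P(the car behind door 5 | the host opened door 1) = (1/5) / (4/5) = 1/4.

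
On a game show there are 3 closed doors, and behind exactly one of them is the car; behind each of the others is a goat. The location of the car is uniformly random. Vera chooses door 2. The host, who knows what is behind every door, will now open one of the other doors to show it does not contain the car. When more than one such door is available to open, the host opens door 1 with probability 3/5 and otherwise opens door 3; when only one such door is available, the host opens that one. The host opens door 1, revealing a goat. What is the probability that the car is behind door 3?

5/8

Consider each possible location of the car in turn.
If it is behind door 1 (prior 1/3): the host opened door 1, so this case is ruled out; weight (1/3)·0 = 0.
If it is behind door 2 (prior 1/3): door 1 is available, opened with probability 3/5; weight (1/3)·(3/5) = 1/5.
If it is behind door 3 (prior 1/3): only door 1 is available, probability 1; weight (1/3)·1 = 1/3.
The weights sum to 8/15.
So P(the car behind door 3 | the host opened door 1) = (1/3) / (8/15) = 5/8.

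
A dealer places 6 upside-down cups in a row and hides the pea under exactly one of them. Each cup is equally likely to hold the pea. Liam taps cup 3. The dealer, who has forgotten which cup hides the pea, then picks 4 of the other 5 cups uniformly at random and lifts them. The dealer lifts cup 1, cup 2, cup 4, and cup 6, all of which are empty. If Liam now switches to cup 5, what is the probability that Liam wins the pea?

Apply Bayes' rule, conditioning on where the pea actually is.
If it is under any of cups 1, 2, 4, and 6 (prior 1/6 each): that cup was opened and seen not to hold the prize — ruled out; weight (1/6)·0 = 0 each.
If it is under either of cups 3 and 5 (prior 1/6 each): the dealer picks exactly this set with probability 1/5 regardless, and none is the prize; weight (1/6)·(1/5) = 1/30 each.
The weights sum to 1/15.
So P(the pea under cup 5 | the dealer opened cup 1, cup 2, cup 4, and cup 6) = (1/30) / (1/15) = 1/2.

1/2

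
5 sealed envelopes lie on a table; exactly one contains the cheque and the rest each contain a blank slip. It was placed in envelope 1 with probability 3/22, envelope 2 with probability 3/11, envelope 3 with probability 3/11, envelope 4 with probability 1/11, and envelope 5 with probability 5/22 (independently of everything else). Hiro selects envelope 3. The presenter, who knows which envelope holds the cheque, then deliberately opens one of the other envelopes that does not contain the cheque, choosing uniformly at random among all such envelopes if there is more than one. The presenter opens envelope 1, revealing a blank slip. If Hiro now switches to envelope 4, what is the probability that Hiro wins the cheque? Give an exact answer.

4/35

Apply Bayes' rule, conditioning on where the cheque actually is.
If it is in envelope 1 (prior 3/22): the presenter opened envelope 1, so this case is ruled out; weight (3/22)·0 = 0.
If it is in envelope 2 (prior 3/11): the presenter has 3 equally likely choices, so probability 1/3; weight (3/11)·(1/3) = 1/11.
If it is in envelope 3 (prior 3/11): the presenter has 4 equally likely choices, so probability 1/4; weight (3/11)·(1/4) = 3/44.
If it is in envelope 4 (prior 1/11): the presenter has 3 equally likely choices, so probability 1/3; weight (1/11)·(1/3) = 1/33.
If it is in envelope 5 (prior 5/22): the presenter has 3 equally likely choices, so probability 1/3; weight (5/22)·(1/3) = 5/66.
The weights sum to 35/132.
So P(the cheque in envelope 4 | the presenter opened envelope 1) = (1/33) / (35/132) = 4/35.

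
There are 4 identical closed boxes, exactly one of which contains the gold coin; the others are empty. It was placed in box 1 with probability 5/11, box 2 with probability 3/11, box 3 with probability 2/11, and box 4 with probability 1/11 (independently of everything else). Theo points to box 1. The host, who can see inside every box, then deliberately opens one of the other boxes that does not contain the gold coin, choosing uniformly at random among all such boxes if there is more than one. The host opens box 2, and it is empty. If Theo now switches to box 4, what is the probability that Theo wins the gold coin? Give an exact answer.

3/19

Consider each possible location of the gold coin in turn.
If it is in box 1 (prior 5/11): the host has 3 equally likely choices, so probability 1/3; weight (5/11)·(1/3) = 5/33.
If it is in box 2 (prior 3/11): the host opened box 2, so this case is ruled out; weight (3/11)·0 = 0.
If it is in box 3 (prior 2/11): the host has 2 equally likely choices, so probability 1/2; weight (2/11)·(1/2) = 1/11.
If it is in box 4 (prior 1/11): the host has 2 equally likely choices, so probability 1/2; weight (1/11)·(1/2) = 1/22.
The weights sum to 19/66.
So P(the gold coin in box 4 | the host opened box 2) = (1/22) / (19/66) = 3/19.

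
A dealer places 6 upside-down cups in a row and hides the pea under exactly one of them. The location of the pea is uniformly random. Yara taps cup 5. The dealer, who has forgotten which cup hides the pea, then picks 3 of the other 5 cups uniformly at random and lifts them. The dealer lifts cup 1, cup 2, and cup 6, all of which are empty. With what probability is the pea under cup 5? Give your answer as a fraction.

1/3

Apply Bayes' rule, conditioning on where the pea actually is.
If it is under any of cups 1, 2, and 6 (prior 1/6 each): that cup was opened and seen not to hold the prize — ruled out; weight (1/6)·0 = 0 each.
If it is under any of cups 3, 4, and 5 (prior 1/6 each): the dealer picks exactly this set with probability 1/10 regardless, and none is the prize; weight (1/6)·(1/10) = 1/60 each.
The weights sum to 1/20.
So P(the pea under cup 5 | the dealer opened cup 1, cup 2, and cup 6) = (1/60) / (1/20) = 1/3.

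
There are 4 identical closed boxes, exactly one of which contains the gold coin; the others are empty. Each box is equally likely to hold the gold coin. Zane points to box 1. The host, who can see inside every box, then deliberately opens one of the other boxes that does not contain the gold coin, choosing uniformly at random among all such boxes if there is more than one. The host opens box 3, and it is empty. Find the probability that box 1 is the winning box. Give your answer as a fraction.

Consider each possible location of the gold coin in turn.
If it is in box 1 (prior 1/4): the host has 3 equally likely choices, so probability 1/3; weight (1/4)·(1/3) = 1/12.
If it is in either of boxes 2 and 4 (prior 1/4 each): the host has 2 equally likely choices, so probability 1/2; weight (1/4)·(1/2) = 1/8 each.
If it is in box 3 (prior 1/4): the host opened box 3, so this case is ruled out; weight (1/4)·0 = 0.
The weights sum to 1/3.
So P(the gold coin in box 1 | the host opened box 3) = (1/12) / (1/3) = 1/4.

1/4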